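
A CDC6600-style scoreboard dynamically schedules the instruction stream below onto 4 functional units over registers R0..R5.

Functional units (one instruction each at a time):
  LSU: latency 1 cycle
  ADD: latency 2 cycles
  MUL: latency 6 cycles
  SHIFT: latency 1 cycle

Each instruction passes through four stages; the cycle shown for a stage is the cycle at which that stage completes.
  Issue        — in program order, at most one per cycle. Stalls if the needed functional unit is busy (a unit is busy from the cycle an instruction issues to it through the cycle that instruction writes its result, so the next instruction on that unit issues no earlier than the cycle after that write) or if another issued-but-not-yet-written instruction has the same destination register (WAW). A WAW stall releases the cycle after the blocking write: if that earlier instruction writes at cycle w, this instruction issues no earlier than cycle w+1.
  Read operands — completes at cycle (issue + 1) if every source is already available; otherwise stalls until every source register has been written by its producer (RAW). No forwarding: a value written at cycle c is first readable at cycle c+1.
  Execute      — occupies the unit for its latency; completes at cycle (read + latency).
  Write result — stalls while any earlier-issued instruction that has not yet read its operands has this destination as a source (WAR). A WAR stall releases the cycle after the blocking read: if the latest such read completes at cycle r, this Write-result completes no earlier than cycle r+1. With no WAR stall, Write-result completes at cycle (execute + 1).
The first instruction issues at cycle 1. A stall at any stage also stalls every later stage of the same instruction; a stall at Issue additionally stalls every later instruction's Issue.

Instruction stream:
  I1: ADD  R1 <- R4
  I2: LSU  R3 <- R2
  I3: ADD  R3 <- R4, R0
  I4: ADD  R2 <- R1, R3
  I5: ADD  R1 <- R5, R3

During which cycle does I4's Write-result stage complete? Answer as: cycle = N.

cycle = 15

c1: I1→ADD
c2: I1 RO; I2→LSU
c3: I2 RO
c4: I1 EX; I2 EX
c5: I1 WR R1; I2 WR R3
c6: I3→ADD
c7: I3 RO
c9: I3 EX
c10: I3 WR R3
c11: I4→ADD
c12: I4 RO
c14: I4 EX
c15: I4 WR R2
c16: I5→ADD
c17: I5 RO
c19: I5 EX
c20: I5 WR R1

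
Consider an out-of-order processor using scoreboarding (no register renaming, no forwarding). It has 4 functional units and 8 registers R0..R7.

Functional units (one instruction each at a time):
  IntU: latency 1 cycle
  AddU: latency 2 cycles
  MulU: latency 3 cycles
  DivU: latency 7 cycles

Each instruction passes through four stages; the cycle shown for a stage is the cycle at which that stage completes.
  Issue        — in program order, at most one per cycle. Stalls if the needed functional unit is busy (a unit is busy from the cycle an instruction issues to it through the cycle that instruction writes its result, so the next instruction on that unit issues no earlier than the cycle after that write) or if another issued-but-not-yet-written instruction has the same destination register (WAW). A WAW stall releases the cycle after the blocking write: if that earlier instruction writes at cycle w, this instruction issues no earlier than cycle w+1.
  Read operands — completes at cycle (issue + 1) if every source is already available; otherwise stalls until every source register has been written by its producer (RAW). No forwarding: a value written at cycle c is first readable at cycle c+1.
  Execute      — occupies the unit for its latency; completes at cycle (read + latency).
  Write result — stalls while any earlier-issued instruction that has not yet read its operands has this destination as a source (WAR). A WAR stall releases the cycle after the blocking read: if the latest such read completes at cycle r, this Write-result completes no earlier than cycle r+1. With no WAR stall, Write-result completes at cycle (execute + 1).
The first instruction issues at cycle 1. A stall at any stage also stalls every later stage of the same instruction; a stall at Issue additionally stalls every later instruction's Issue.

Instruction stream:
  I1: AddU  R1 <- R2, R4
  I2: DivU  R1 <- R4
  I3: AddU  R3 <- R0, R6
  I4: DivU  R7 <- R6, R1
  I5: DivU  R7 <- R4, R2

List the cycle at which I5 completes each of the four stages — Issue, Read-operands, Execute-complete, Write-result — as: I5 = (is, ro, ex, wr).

[1] I1→AddU
[2] I1 RO
[4] I1 EX
[5] I1 WR R1
[6] I2→DivU
[7] I2 RO; I3→AddU
[8] I3 RO
[10] I3 EX
[11] I3 WR R3
[14] I2 EX
[15] I2 WR R1
[16] I4→DivU
[17] I4 RO
[24] I4 EX
[25] I4 WR R7
[26] I5→DivU
[27] I5 RO
[34] I5 EX
[35] I5 WR R7

I5 = (26, 27, 34, 35)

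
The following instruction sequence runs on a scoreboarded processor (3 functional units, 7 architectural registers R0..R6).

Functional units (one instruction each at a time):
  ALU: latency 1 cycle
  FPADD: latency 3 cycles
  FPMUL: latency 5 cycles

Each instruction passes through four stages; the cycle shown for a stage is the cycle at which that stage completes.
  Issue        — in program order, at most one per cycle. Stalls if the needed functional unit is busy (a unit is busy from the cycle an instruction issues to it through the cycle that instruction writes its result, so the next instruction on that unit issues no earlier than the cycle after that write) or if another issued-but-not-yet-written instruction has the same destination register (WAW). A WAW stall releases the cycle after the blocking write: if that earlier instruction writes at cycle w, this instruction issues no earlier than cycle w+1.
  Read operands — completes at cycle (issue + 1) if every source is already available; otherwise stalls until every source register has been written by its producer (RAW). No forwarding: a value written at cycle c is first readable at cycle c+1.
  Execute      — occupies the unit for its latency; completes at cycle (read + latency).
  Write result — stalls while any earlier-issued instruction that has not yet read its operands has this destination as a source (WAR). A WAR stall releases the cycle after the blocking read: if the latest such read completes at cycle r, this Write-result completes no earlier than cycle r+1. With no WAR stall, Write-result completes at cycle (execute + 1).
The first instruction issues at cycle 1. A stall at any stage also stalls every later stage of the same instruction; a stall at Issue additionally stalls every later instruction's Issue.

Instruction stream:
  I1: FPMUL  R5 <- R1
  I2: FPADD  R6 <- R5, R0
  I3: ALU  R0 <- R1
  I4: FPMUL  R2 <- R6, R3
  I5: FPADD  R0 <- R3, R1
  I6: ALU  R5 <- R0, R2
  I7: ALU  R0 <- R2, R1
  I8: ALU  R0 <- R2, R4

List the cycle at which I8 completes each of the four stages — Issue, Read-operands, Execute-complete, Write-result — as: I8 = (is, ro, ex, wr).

I1: IS=1 RO=2 EX=7 WR=8
I2: IS=2 RO=9 EX=12 WR=13  [RAW R5: wait I1 write@8]
I3: IS=3 RO=4 EX=5 WR=10  [WAR R0: wait I2 read@9]
I4: IS=9 RO=14 EX=19 WR=20  [struct: FPMUL busy until I1 writes@8; RAW R6: wait I2 write@13]
I5: IS=14 RO=15 EX=18 WR=19  [struct: FPADD busy until I2 writes@13]
I6: IS=15 RO=21 EX=22 WR=23  [RAW R2: wait I4 write@20]
I7: IS=24 RO=25 EX=26 WR=27  [struct: ALU busy until I6 writes@23]
I8: IS=28 RO=29 EX=30 WR=31  [struct: ALU busy until I7 writes@27]

I8 = (28, 29, 30, 31)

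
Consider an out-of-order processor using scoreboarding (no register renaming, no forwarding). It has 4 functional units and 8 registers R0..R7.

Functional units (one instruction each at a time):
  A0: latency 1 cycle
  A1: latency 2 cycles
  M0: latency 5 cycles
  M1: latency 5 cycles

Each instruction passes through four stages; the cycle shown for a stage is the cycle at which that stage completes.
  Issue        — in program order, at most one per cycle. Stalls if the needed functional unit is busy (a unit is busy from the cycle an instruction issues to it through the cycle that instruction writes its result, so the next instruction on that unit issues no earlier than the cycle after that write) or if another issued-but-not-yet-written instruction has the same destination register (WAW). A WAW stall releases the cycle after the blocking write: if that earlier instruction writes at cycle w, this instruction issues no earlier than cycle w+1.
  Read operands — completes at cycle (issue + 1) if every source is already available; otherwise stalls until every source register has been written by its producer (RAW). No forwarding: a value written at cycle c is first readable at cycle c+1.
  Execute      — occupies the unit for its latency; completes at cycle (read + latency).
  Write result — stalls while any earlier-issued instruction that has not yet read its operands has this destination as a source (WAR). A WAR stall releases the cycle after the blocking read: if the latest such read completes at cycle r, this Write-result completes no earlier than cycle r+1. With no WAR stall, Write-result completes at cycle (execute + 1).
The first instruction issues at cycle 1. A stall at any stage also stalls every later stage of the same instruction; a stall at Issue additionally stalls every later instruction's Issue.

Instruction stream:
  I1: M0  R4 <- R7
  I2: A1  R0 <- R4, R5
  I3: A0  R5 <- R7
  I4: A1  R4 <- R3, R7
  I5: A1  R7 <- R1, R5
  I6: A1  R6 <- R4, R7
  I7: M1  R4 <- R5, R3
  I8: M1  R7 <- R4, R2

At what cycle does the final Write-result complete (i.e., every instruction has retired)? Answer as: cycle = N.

cycle = 39

I1  is:1  ro:2  ex:7  wr:8
I2  is:2  ro:9  ex:11  wr:12  — RAW R4: wait I1 write@8
I3  is:3  ro:4  ex:5  wr:10  — WAR R5: wait I2 read@9
I4  is:13  ro:14  ex:16  wr:17  — struct: A1 busy until I2 writes@12
I5  is:18  ro:19  ex:21  wr:22  — struct: A1 busy until I4 writes@17
I6  is:23  ro:24  ex:26  wr:27  — struct: A1 busy until I5 writes@22
I7  is:24  ro:25  ex:30  wr:31
I8  is:32  ro:33  ex:38  wr:39  — struct: M1 busy until I7 writes@31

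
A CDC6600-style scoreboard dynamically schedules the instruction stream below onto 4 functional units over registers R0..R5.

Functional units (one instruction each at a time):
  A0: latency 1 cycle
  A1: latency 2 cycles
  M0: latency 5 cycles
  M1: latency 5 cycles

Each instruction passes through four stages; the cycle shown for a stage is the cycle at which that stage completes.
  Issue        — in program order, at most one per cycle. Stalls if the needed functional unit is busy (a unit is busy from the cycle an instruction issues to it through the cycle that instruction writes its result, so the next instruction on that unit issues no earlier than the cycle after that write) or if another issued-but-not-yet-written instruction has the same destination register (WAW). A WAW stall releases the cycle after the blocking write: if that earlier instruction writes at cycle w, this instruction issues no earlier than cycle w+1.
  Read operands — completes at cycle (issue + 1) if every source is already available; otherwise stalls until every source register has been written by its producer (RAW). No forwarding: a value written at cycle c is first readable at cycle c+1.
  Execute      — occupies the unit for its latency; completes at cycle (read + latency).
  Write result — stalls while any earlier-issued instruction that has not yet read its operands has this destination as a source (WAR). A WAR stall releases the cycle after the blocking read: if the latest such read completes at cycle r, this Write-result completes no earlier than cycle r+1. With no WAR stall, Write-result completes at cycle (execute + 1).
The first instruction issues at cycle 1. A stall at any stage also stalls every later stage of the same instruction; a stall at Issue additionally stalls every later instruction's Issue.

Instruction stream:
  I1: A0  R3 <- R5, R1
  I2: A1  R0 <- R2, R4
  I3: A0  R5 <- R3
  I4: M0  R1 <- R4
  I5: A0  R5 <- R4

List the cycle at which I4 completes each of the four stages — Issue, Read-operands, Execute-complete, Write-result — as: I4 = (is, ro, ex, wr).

I4 = (6, 7, 12, 13)

cycle 1: I1 dispatched to A0
cycle 2: I1 operands ready, I2 dispatched to A1
cycle 3: I1 complete, I2 operands ready
cycle 4: R3←I1
cycle 5: I2 complete, I3 dispatched to A0
cycle 6: R0←I2, I3 operands ready, I4 dispatched to M0
cycle 7: I3 complete, I4 operands ready
cycle 8: R5←I3
cycle 9: I5 dispatched to A0
cycle 10: I5 operands ready
cycle 11: I5 complete
cycle 12: I4 complete, R5←I5
cycle 13: R1←I4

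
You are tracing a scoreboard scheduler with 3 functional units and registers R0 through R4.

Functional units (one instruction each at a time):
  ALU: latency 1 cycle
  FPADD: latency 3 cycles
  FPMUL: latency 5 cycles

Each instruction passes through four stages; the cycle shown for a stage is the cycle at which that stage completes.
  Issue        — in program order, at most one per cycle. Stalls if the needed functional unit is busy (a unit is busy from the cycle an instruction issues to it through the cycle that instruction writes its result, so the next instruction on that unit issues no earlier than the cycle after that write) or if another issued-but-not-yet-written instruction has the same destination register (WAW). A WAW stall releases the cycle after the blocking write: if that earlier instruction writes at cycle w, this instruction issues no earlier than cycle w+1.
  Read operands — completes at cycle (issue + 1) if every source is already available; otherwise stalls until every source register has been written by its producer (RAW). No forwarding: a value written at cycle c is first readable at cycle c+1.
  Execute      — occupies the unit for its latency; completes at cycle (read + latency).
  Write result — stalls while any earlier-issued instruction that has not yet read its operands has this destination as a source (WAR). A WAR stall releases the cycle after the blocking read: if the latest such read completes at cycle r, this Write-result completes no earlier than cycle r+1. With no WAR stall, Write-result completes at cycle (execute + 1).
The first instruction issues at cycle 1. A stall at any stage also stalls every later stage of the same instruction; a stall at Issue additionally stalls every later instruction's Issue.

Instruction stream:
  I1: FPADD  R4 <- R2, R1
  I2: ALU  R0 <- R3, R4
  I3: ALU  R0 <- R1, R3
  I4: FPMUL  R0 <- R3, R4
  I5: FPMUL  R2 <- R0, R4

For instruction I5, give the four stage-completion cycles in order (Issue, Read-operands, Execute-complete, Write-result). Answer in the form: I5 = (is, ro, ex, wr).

1) issue 1, read 2, done 5, write 6
2) issue 2, read 7, done 8, write 9  <RAW R4: wait I1 write@6>
3) issue 10, read 11, done 12, write 13  <struct: ALU busy until I2 writes@9>
4) issue 14, read 15, done 20, write 21  <WAW R0: wait I3 write@13>
5) issue 22, read 23, done 28, write 29  <struct: FPMUL busy until I4 writes@21>

I5 = (22, 23, 28, 29)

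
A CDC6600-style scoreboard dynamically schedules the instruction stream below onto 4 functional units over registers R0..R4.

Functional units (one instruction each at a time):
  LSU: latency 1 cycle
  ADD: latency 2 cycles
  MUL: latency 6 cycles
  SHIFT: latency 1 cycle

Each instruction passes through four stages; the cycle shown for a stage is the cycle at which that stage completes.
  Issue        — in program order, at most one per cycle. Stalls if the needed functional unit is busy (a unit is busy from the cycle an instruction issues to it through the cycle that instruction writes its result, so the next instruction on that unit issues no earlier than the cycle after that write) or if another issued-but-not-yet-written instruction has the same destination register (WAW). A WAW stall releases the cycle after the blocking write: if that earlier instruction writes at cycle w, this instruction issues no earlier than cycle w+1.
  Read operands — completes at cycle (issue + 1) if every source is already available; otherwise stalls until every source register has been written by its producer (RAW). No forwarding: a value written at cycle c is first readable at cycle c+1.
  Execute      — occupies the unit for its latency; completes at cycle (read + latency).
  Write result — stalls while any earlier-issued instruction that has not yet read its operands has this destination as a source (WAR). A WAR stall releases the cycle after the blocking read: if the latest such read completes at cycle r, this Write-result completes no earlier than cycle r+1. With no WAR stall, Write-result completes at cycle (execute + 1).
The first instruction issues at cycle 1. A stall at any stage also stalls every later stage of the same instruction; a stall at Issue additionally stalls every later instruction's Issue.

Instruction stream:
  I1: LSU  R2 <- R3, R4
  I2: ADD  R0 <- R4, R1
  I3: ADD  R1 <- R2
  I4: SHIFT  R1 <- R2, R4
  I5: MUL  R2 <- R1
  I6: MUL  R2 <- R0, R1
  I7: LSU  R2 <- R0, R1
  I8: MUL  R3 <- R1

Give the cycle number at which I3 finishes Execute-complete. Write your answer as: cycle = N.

[1] I1 dispatched to LSU
[2] I1 operands ready; I2 dispatched to ADD
[3] I1 complete; I2 operands ready
[4] R2←I1
[5] I2 complete
[6] R0←I2
[7] I3 dispatched to ADD
[8] I3 operands ready
[10] I3 complete
[11] R1←I3
[12] I4 dispatched to SHIFT
[13] I4 operands ready; I5 dispatched to MUL
[14] I4 complete
[15] R1←I4
[16] I5 operands ready
[22] I5 complete
[23] R2←I5
[24] I6 dispatched to MUL
[25] I6 operands ready
[31] I6 complete
[32] R2←I6
[33] I7 dispatched to LSU
[34] I7 operands ready; I8 dispatched to MUL
[35] I7 complete; I8 operands ready
[36] R2←I7
[41] I8 complete
[42] R3←I8

cycle = 10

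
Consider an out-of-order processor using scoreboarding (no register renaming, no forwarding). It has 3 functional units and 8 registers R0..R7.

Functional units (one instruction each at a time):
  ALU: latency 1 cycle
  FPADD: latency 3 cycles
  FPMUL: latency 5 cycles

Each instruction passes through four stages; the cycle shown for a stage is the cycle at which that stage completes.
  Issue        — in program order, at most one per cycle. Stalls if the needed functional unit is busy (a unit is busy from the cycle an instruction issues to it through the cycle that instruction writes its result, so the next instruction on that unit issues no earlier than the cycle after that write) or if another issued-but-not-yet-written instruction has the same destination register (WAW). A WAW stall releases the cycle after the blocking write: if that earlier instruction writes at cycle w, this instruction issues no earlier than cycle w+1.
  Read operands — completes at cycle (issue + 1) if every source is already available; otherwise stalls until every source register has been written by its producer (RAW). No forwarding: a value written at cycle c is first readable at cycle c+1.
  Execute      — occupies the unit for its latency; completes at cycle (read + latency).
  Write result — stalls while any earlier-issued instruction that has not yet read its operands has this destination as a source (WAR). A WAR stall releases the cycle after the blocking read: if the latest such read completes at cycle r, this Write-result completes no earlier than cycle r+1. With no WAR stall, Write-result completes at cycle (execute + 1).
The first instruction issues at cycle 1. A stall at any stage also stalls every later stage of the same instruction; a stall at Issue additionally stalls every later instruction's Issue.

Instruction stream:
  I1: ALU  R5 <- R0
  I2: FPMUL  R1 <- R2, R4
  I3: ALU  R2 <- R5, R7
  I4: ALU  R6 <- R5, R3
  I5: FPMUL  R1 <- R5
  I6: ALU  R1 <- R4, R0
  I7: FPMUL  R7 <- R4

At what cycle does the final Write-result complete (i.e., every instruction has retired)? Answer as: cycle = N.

cycle = 26

[I1] 1/2/3/4
[I2] 2/3/8/9
[I3] 5/6/7/8  (struct: ALU busy until I1 writes@4)
[I4] 9/10/11/12  (struct: ALU busy until I3 writes@8)
[I5] 10/11/16/17
[I6] 18/19/20/21  (WAW R1: wait I5 write@17)
[I7] 19/20/25/26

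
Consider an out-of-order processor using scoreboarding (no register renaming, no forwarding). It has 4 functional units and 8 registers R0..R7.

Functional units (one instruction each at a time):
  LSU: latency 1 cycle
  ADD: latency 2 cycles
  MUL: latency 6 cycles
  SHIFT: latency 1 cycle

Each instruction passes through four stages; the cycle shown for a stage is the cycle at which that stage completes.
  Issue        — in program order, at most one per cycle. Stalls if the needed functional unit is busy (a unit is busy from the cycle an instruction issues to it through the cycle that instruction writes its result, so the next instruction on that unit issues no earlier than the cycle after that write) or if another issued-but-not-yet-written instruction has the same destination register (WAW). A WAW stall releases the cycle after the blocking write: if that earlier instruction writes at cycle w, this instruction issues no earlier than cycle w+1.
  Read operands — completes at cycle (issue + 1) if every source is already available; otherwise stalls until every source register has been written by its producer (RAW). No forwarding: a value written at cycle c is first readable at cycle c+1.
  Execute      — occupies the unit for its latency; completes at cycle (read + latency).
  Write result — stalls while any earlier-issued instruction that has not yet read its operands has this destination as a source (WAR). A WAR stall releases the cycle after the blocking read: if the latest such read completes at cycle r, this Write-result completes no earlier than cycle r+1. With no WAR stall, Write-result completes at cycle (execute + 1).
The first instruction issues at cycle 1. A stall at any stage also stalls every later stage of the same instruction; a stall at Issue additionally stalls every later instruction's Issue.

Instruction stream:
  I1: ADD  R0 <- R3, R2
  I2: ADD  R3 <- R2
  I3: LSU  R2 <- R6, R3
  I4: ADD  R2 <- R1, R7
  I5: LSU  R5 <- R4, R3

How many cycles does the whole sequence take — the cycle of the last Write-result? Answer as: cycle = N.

cycle = 18

I1: IS=1 RO=2 EX=4 WR=5
I2: IS=6 RO=7 EX=9 WR=10  [struct: ADD busy until I1 writes@5]
I3: IS=7 RO=11 EX=12 WR=13  [RAW R3: wait I2 write@10]
I4: IS=14 RO=15 EX=17 WR=18  [WAW R2: wait I3 write@13]
I5: IS=15 RO=16 EX=17 WR=18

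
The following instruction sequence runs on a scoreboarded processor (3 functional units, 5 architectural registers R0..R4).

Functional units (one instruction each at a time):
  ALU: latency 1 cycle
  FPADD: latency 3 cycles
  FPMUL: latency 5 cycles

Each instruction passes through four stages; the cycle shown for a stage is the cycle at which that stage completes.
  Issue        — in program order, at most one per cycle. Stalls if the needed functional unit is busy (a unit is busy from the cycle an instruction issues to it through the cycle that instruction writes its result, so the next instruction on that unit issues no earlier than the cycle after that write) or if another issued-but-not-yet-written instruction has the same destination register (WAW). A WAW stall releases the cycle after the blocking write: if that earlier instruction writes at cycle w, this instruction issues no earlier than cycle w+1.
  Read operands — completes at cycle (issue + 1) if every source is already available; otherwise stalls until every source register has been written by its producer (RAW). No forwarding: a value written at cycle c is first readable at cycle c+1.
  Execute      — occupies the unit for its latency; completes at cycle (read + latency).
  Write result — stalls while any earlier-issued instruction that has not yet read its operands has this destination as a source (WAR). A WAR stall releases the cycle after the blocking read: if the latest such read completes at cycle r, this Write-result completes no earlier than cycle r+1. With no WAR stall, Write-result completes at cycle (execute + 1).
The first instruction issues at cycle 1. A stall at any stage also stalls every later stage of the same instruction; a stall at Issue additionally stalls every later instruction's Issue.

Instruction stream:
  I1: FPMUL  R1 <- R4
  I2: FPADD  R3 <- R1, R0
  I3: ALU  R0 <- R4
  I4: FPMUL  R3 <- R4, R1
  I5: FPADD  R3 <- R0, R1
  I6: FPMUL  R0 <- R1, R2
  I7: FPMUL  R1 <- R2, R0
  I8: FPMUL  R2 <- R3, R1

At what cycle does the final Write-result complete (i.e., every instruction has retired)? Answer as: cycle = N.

c1: issue I1 (FPMUL)
c2: I1 read-ops | issue I2 (FPADD)
c3: issue I3 (ALU)
c4: I3 read-ops
c5: I3 finished on ALU
c7: I1 finished on FPMUL
c8: I1→R1
c9: I2 read-ops
c10: I3→R0
c12: I2 finished on FPADD
c13: I2→R3
c14: issue I4 (FPMUL)
c15: I4 read-ops
c20: I4 finished on FPMUL
c21: I4→R3
c22: issue I5 (FPADD)
c23: I5 read-ops | issue I6 (FPMUL)
c24: I6 read-ops
c26: I5 finished on FPADD
c27: I5→R3
c29: I6 finished on FPMUL
c30: I6→R0
c31: issue I7 (FPMUL)
c32: I7 read-ops
c37: I7 finished on FPMUL
c38: I7→R1
c39: issue I8 (FPMUL)
c40: I8 read-ops
c45: I8 finished on FPMUL
c46: I8→R2

cycle = 46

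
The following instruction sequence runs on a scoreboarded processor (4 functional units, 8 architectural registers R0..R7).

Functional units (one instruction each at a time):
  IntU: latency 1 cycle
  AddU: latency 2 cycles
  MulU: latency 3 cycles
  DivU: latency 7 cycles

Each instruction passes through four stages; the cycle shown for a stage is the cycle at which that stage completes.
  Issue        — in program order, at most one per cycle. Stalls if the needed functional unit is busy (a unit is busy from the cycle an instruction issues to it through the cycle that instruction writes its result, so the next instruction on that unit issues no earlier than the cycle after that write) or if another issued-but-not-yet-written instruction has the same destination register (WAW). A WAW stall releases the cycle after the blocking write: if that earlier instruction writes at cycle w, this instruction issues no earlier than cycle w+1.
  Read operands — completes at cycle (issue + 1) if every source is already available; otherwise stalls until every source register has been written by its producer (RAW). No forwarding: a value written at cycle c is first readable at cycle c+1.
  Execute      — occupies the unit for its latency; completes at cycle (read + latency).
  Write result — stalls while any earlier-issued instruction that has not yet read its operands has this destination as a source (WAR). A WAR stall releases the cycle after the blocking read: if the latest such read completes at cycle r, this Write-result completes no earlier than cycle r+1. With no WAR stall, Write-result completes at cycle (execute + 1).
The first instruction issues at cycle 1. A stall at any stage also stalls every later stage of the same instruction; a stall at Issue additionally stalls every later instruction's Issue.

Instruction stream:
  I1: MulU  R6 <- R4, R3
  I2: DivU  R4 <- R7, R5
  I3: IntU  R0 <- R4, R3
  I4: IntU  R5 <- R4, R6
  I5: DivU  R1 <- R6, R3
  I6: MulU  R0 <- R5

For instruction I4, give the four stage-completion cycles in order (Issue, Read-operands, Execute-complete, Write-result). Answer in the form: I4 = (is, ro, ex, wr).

I4 = (15, 16, 17, 18)

cycle 1: issue I1 (MulU)
cycle 2: I1 read-ops; issue I2 (DivU)
cycle 3: I2 read-ops; issue I3 (IntU)
cycle 5: I1 finished on MulU
cycle 6: I1→R6
cycle 10: I2 finished on DivU
cycle 11: I2→R4
cycle 12: I3 read-ops
cycle 13: I3 finished on IntU
cycle 14: I3→R0
cycle 15: issue I4 (IntU)
cycle 16: I4 read-ops; issue I5 (DivU)
cycle 17: I4 finished on IntU; I5 read-ops; issue I6 (MulU)
cycle 18: I4→R5
cycle 19: I6 read-ops
cycle 22: I6 finished on MulU
cycle 23: I6→R0
cycle 24: I5 finished on DivU
cycle 25: I5→R1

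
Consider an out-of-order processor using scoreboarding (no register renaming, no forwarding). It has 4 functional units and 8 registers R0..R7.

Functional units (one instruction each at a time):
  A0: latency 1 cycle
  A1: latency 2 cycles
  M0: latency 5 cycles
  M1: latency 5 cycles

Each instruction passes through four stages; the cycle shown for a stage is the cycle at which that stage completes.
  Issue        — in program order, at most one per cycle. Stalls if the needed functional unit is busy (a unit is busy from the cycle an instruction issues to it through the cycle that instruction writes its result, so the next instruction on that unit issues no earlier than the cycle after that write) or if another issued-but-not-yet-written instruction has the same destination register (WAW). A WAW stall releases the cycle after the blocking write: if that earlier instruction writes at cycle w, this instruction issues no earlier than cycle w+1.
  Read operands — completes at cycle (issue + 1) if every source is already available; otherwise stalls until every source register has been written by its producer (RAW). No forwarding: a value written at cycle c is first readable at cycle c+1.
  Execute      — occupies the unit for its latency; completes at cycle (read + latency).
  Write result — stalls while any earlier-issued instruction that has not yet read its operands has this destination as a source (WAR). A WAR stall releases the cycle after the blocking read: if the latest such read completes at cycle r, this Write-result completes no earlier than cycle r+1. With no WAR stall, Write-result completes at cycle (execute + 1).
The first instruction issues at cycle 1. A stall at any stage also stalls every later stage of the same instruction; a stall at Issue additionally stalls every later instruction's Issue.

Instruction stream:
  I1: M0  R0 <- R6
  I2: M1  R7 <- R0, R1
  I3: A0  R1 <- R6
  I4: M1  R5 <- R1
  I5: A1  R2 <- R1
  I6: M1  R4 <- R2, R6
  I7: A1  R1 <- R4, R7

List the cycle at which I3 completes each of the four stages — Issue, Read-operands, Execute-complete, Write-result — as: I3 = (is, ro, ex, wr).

I3 = (3, 4, 5, 10)

  I1 | 1 | 2 | 7 | 8
  I2 | 2 | 9 | 14 | 15   RAW R0: wait I1 write@8
  I3 | 3 | 4 | 5 | 10   WAR R1: wait I2 read@9
  I4 | 16 | 17 | 22 | 23   struct: M1 busy until I2 writes@15
  I5 | 17 | 18 | 20 | 21
  I6 | 24 | 25 | 30 | 31   struct: M1 busy until I4 writes@23
  I7 | 25 | 32 | 34 | 35   RAW R4: wait I6 write@31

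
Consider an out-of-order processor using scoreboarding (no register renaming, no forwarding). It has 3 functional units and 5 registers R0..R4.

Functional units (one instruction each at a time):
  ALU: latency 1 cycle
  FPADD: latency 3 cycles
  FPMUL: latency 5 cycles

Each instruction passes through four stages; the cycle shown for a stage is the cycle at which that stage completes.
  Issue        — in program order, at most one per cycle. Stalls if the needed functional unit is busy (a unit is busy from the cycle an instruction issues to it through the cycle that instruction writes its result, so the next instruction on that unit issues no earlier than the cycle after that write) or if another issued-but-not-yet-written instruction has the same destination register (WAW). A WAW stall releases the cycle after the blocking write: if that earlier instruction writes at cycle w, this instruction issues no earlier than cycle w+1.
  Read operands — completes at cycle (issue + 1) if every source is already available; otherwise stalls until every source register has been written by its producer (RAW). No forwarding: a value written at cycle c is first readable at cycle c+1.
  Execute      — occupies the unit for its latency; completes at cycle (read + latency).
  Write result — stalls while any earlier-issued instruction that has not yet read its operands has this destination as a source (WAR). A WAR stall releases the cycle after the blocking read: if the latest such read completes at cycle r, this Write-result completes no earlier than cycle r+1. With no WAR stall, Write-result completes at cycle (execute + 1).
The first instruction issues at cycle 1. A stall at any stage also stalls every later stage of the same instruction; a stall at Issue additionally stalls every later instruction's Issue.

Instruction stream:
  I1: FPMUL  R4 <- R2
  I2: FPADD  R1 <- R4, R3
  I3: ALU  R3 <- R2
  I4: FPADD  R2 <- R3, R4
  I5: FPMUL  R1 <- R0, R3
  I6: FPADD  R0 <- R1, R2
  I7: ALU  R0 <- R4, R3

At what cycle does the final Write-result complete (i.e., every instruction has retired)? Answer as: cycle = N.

cycle 1: I1 issues→FPMUL
cycle 2: I1 reads, I2 issues→FPADD
cycle 3: I3 issues→ALU
cycle 4: I3 reads
cycle 5: I3 exec-done
cycle 7: I1 exec-done
cycle 8: I1 writes R4
cycle 9: I2 reads
cycle 10: I3 writes R3
cycle 12: I2 exec-done
cycle 13: I2 writes R1
cycle 14: I4 issues→FPADD
cycle 15: I4 reads, I5 issues→FPMUL
cycle 16: I5 reads
cycle 18: I4 exec-done
cycle 19: I4 writes R2
cycle 20: I6 issues→FPADD
cycle 21: I5 exec-done
cycle 22: I5 writes R1
cycle 23: I6 reads
cycle 26: I6 exec-done
cycle 27: I6 writes R0
cycle 28: I7 issues→ALU
cycle 29: I7 reads
cycle 30: I7 exec-done
cycle 31: I7 writes R0

cycle = 31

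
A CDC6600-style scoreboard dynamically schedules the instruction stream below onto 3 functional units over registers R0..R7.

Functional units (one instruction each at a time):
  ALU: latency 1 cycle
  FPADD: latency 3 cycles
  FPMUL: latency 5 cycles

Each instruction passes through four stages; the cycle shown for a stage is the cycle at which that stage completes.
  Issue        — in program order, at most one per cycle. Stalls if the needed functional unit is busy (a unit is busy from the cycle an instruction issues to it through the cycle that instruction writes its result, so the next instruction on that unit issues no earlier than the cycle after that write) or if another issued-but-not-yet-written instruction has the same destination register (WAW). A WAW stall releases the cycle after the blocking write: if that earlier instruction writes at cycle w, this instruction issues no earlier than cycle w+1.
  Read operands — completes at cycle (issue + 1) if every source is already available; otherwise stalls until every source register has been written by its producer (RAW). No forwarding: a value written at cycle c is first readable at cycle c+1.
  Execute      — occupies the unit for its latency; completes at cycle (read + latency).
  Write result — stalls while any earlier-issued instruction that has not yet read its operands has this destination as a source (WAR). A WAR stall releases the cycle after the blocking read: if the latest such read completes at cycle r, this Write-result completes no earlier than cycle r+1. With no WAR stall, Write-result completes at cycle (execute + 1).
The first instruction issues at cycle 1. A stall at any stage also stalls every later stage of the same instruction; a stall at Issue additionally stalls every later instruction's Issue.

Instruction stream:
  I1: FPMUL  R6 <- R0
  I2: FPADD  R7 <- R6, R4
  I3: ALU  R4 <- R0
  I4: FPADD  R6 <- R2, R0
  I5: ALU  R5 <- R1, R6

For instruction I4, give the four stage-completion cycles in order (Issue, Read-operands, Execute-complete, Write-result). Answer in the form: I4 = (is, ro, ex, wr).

t=1  I1→FPMUL
t=2  I1 RO, I2→FPADD
t=3  I3→ALU
t=4  I3 RO
t=5  I3 EX
t=7  I1 EX
t=8  I1 WR R6
t=9  I2 RO
t=10  I3 WR R4
t=12  I2 EX
t=13  I2 WR R7
t=14  I4→FPADD
t=15  I4 RO, I5→ALU
t=18  I4 EX
t=19  I4 WR R6
t=20  I5 RO
t=21  I5 EX
t=22  I5 WR R5

I4 = (14, 15, 18, 19)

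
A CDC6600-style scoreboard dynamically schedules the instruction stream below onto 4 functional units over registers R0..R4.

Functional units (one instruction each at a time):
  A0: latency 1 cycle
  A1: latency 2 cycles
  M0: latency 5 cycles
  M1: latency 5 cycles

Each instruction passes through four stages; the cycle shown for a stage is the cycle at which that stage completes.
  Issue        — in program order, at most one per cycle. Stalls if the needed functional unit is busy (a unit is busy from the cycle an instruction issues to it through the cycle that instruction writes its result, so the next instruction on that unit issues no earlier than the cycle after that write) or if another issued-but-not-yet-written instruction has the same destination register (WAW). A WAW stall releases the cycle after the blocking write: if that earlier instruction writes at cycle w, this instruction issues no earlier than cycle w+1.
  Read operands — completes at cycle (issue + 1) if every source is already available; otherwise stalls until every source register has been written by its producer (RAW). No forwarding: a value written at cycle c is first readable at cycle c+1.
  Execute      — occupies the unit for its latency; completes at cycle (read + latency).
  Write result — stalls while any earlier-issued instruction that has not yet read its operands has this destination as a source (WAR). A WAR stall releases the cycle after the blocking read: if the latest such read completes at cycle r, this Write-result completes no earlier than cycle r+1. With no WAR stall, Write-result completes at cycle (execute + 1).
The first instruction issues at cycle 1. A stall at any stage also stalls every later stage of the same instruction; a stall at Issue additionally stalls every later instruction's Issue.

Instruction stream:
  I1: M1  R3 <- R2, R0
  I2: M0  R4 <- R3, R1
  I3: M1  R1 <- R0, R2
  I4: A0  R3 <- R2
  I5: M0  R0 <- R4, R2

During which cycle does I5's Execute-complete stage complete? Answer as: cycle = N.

cycle = 22

I1 -> (1, 2, 7, 8)
I2 -> (2, 9, 14, 15)  // RAW R3: wait I1 write@8
I3 -> (9, 10, 15, 16)  // struct: M1 busy until I1 writes@8
I4 -> (10, 11, 12, 13)
I5 -> (16, 17, 22, 23)  // struct: M0 busy until I2 writes@15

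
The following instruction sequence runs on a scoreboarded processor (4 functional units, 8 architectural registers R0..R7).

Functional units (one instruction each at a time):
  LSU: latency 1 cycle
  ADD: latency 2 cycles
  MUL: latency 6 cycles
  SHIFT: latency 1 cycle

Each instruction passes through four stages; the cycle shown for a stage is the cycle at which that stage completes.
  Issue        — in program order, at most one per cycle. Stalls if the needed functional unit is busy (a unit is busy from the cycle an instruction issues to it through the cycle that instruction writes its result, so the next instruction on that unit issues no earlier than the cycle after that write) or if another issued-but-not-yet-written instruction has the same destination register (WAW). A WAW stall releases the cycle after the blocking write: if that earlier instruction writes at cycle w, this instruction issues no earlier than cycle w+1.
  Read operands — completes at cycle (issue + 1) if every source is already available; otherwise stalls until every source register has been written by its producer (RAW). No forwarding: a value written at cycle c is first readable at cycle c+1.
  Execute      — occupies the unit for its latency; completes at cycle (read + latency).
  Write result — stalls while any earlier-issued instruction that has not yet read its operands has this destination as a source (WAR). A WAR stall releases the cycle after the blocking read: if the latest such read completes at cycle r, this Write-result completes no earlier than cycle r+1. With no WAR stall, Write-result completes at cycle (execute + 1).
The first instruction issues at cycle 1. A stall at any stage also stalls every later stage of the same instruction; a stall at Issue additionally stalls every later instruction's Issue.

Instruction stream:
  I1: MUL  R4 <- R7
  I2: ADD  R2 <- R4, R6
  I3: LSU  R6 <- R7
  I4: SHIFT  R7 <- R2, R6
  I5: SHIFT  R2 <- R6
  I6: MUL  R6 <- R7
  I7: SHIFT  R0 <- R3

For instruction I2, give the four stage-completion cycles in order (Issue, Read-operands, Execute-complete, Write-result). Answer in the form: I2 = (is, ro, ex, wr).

[1] I1→MUL
[2] I1 RO, I2→ADD
[3] I3→LSU
[4] I3 RO, I4→SHIFT
[5] I3 EX
[8] I1 EX
[9] I1 WR R4
[10] I2 RO
[11] I3 WR R6
[12] I2 EX
[13] I2 WR R2
[14] I4 RO
[15] I4 EX
[16] I4 WR R7
[17] I5→SHIFT
[18] I5 RO, I6→MUL
[19] I5 EX, I6 RO
[20] I5 WR R2
[21] I7→SHIFT
[22] I7 RO
[23] I7 EX
[24] I7 WR R0
[25] I6 EX
[26] I6 WR R6

I2 = (2, 10, 12, 13)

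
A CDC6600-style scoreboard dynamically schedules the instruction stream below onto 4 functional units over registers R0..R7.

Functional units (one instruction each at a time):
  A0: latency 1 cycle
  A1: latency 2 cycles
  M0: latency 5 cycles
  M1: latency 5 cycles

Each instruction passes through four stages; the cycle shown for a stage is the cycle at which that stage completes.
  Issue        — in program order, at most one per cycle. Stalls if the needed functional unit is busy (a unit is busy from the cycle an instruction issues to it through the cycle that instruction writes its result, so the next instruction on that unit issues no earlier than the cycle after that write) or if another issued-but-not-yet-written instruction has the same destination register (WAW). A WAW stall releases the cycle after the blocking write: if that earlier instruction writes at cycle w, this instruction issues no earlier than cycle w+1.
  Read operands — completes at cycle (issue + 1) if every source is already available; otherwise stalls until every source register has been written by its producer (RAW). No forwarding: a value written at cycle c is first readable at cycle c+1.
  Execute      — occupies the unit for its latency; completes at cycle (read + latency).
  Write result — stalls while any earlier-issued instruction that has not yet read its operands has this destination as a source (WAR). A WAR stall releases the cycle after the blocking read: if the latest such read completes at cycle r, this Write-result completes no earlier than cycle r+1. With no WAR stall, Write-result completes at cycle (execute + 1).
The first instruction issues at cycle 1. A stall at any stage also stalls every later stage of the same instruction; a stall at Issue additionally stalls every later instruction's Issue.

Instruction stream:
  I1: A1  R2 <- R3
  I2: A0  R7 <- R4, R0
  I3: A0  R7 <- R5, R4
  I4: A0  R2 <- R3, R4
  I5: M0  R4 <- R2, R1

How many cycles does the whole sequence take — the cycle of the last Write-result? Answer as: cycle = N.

I1 -> (1, 2, 4, 5)
I2 -> (2, 3, 4, 5)
I3 -> (6, 7, 8, 9)  // struct: A0 busy until I2 writes@5
I4 -> (10, 11, 12, 13)  // struct: A0 busy until I3 writes@9
I5 -> (11, 14, 19, 20)  // RAW R2: wait I4 write@13

cycle = 20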